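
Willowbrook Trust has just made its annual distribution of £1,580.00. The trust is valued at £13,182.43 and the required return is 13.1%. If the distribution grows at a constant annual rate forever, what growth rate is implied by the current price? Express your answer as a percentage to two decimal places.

P = D₀(1+g)/(r−g) ⇒ P(r−g) = D₀(1+g) ⇒ g(P+D₀) = P·r − D₀
g = (P·r − D₀)/(P + D₀) = (£13,182.43×0.131 − £1,580.00) / (£13,182.43 + £1,580.00) = 0.009951

1.00%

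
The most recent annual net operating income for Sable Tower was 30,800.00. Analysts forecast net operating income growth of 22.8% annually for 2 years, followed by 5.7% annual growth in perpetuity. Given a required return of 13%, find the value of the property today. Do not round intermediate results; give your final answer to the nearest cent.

596520.09

D_1 = 37822.40000
D_2 = 46445.90720
Terminal value at year 2: TV = D_2×(1+g_2)/(r−g_2) = 49093.32391/0.073 = 672511.28644
P_0 = D_1/(1+r)^1 + D_2/(1+r)^2 + TV/(1+r)^2
    = 33471.15044 + 36373.95818 + 526674.98351 = 596520.09213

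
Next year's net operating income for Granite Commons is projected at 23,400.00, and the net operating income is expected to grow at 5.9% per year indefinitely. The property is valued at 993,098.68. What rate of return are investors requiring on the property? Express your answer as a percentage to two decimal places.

8.26%

P = D₁/(r − g) ⇒ r = D₁/P + g = 23,400.0000/993,098.68 + 0.059 = 0.023563 + 0.059 = 0.082563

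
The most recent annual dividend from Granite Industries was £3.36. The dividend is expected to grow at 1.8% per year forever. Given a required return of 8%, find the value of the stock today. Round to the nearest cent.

£55.17

D₁ = D₀ × (1 + g) = £3.36 × 1.018 = £3.4205
Growing perpetuity: P = D₁ / (r − g) = £3.4205 / (0.08 − 0.018) = £55.17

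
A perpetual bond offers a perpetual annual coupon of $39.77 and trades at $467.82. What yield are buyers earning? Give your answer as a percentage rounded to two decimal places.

P = C/r ⇒ r = C/P = $39.77/$467.82 = 0.085011

8.50%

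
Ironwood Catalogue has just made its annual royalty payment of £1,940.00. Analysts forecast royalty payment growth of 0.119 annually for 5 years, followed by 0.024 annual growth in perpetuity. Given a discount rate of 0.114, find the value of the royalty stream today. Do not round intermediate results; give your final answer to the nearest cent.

£32404.10

D_1 = 2170.86000
D_2 = 2429.19234
D_3 = 2718.26623
D_4 = 3041.73991
D_5 = 3403.70696
Terminal value at year 5: TV = D_5×(1+g_2)/(r−g_2) = 3485.39593/0.09 = 38726.62140
P_0 = D_1/(1+r)^1 + D_2/(1+r)^2 + D_3/(1+r)^3 + D_4/(1+r)^4 + D_5/(1+r)^5 + TV/(1+r)^5
    = 1948.70736 + 1957.45380 + 1966.23950 + 1975.06463 + 1983.92938 + 22572.70758 = 32404.10226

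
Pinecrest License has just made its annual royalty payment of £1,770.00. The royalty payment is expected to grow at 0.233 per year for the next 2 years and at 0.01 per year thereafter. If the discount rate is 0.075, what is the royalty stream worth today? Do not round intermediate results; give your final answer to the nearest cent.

£40540.51

D_1 = 2182.41000
D_2 = 2690.91153
Terminal value at year 2: TV = D_2×(1+g_2)/(r−g_2) = 2717.82065/0.065 = 41812.62531
P_0 = D_1/(1+r)^1 + D_2/(1+r)^2 + TV/(1+r)^2
    = 2030.14884 + 2328.53350 + 36181.82829 = 40540.51063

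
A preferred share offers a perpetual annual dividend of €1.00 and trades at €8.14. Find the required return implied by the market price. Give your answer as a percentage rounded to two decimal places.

P = C/r ⇒ r = C/P = €1.00/€8.14 = 0.122850

12.29%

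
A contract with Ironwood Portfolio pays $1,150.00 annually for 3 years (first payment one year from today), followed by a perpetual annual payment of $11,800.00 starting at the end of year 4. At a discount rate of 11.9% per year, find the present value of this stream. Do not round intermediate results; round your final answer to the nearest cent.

PV of 3-year annuity: $1,150.00 × [1 − (1+0.119)^−3] / 0.119 = 2766.85930
Perpetuity value at year 3: $11,800.00 / 0.119 = 99159.66387
PV of perpetuity: 99159.66387 / (1+0.119)^3 = 70769.28149
Total PV = 2766.85930 + 70769.28149 = 73536.14079

$73536.14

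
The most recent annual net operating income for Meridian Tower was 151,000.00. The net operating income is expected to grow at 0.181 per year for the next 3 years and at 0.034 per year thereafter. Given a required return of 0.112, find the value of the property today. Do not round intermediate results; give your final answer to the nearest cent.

D_1 = 178331.00000
D_2 = 210608.91100
D_3 = 248729.12389
Terminal value at year 3: TV = D_3×(1+g_2)/(r−g_2) = 257185.91410/0.078 = 3297255.30902
P_0 = D_1/(1+r)^1 + D_2/(1+r)^2 + D_3/(1+r)^3 + TV/(1+r)^3
    = 160369.60432 + 170320.59595 + 180889.05020 + 2397939.46030 = 2909518.71076

2909518.71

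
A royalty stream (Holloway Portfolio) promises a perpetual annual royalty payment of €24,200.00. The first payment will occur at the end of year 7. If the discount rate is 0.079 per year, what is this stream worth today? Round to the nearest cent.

Value at end of year 6: C / r = €24,200.00 / 0.079 = €306,329.1139
Discount to today: PV = €306,329.1139 / (1 + 0.079)^6 = €306,329.1139 / 1.578079 = €194,115.23

€194115.23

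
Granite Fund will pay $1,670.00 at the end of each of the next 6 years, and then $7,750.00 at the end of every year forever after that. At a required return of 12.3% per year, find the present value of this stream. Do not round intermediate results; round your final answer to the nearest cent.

PV of 6-year annuity: $1,670.00 × [1 − (1+0.123)^−6] / 0.123 = 6808.10628
Perpetuity value at year 6: $7,750.00 / 0.123 = 63008.13008
PV of perpetuity: 63008.13008 / (1+0.123)^6 = 31413.62489
Total PV = 6808.10628 + 31413.62489 = 38221.73117

$38221.73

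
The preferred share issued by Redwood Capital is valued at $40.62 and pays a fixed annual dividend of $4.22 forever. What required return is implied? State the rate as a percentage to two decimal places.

10.39%

P = C/r ⇒ r = C/P = $4.22/$40.62 = 0.103890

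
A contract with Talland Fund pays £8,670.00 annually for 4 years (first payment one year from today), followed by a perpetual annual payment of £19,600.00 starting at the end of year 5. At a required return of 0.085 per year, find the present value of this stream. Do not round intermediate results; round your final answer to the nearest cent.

£194785.96

PV of 4-year annuity: £8,670.00 × [1 − (1+0.085)^−4] / 0.085 = 28399.42300
Perpetuity value at year 4: £19,600.00 / 0.085 = 230588.23529
PV of perpetuity: 230588.23529 / (1+0.085)^4 = 166386.54084
Total PV = 28399.42300 + 166386.54084 = 194785.96385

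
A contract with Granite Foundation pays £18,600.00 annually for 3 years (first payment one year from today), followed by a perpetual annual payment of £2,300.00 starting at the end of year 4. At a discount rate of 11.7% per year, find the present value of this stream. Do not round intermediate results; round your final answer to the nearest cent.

£59010.68

PV of 3-year annuity: £18,600.00 × [1 − (1+0.117)^−3] / 0.117 = 44905.37766
Perpetuity value at year 3: £2,300.00 / 0.117 = 19658.11966
PV of perpetuity: 19658.11966 / (1+0.117)^3 = 14105.30414
Total PV = 44905.37766 + 14105.30414 = 59010.68180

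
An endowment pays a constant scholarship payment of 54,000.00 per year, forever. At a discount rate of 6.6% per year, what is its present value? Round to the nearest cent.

Level perpetuity: PV = C / r = 54,000.00 / 0.066 = 818,181.82

818181.82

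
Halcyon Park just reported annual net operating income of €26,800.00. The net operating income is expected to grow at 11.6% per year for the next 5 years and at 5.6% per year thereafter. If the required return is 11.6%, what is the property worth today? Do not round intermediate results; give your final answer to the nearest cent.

D_1 = 29908.80000
D_2 = 33378.22080
D_3 = 37250.09441
D_4 = 41571.10536
D_5 = 46393.35359
Terminal value at year 5: TV = D_5×(1+g_2)/(r−g_2) = 48991.38139/0.06 = 816523.02313
P_0 = D_1/(1+r)^1 + D_2/(1+r)^2 + D_3/(1+r)^3 + D_4/(1+r)^4 + D_5/(1+r)^5 + TV/(1+r)^5
    = 26800.00000 + 26800.00000 + 26800.00000 + 26800.00000 + 26800.00000 + 471680.00000 = 605680.00000

€605680.00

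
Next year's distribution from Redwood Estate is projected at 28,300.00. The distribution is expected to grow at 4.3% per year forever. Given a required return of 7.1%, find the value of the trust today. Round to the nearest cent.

Growing perpetuity: P = D₁ / (r − g) = 28,300.0000 / (0.071 − 0.043) = 1,010,714.29

1010714.29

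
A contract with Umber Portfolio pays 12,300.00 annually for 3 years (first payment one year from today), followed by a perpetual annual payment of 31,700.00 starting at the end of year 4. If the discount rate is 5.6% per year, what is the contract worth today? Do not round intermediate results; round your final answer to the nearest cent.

513828.82

PV of 3-year annuity: 12,300.00 × [1 − (1+0.056)^−3] / 0.056 = 33122.89019
Perpetuity value at year 3: 31,700.00 / 0.056 = 566071.42857
PV of perpetuity: 566071.42857 / (1+0.056)^3 = 480705.93109
Total PV = 33122.89019 + 480705.93109 = 513828.82128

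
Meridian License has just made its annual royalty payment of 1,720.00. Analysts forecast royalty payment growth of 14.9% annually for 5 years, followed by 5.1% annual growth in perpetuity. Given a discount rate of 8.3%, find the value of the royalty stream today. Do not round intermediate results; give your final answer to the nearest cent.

86240.52

D_1 = 1976.28000
D_2 = 2270.74572
D_3 = 2609.08683
D_4 = 2997.84077
D_5 = 3444.51905
Terminal value at year 5: TV = D_5×(1+g_2)/(r−g_2) = 3620.18952/0.032 = 113130.92239
P_0 = D_1/(1+r)^1 + D_2/(1+r)^2 + D_3/(1+r)^3 + D_4/(1+r)^4 + D_5/(1+r)^5 + TV/(1+r)^5
    = 1824.81994 + 1936.02781 + 2054.01288 + 2179.18818 + 2311.99189 + 75934.48379 = 86240.52451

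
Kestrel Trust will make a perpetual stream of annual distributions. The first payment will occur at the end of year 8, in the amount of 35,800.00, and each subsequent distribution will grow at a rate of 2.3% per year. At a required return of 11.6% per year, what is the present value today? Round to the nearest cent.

178546.24

Value at end of year 7: C₁ / (r − g) = 35,800.00 / (0.116 − 0.023) = 384,946.2366
Discount to today: PV = 384,946.2366 / (1 + 0.116)^7 = 384,946.2366 / 2.156003 = 178,546.24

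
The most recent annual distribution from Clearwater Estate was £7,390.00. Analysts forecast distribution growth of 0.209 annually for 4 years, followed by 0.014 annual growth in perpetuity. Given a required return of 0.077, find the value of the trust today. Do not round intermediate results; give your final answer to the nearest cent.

D_1 = 8934.51000
D_2 = 10801.82259
D_3 = 13059.40351
D_4 = 15788.81885
Terminal value at year 4: TV = D_4×(1+g_2)/(r−g_2) = 16009.86231/0.063 = 254124.79856
P_0 = D_1/(1+r)^1 + D_2/(1+r)^2 + D_3/(1+r)^3 + D_4/(1+r)^4 + TV/(1+r)^4
    = 8295.73816 + 9312.48601 + 10453.84920 + 11735.10092 + 188879.24331 = 228676.41760

£228676.42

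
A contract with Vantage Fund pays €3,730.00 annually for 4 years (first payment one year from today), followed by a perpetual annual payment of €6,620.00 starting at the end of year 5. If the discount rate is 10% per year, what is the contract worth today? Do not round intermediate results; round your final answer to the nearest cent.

€57039.09

PV of 4-year annuity: €3,730.00 × [1 − (1+0.1)^−4] / 0.1 = 11823.59811
Perpetuity value at year 4: €6,620.00 / 0.1 = 66200.00000
PV of perpetuity: 66200.00000 / (1+0.1)^4 = 45215.49075
Total PV = 11823.59811 + 45215.49075 = 57039.08886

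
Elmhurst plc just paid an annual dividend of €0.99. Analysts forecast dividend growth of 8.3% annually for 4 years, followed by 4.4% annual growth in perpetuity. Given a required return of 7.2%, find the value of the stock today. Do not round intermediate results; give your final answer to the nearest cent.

€42.51

D_1 = 1.07217
D_2 = 1.16116
D_3 = 1.25754
D_4 = 1.36191
Terminal value at year 4: TV = D_4×(1+g_2)/(r−g_2) = 1.42184/0.028 = 50.77986
P_0 = D_1/(1+r)^1 + D_2/(1+r)^2 + D_3/(1+r)^3 + D_4/(1+r)^4 + TV/(1+r)^4
    = 1.00016 + 1.01042 + 1.02079 + 1.03126 + 38.45142 = 42.51405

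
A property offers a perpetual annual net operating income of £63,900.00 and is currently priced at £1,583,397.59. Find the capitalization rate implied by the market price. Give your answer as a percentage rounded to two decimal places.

4.04%

P = C/r ⇒ r = C/P = £63,900.00/£1,583,397.59 = 0.040356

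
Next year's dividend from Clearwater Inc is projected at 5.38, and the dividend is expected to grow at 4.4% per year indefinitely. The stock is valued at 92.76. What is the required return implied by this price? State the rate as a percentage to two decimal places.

P = D₁/(r − g) ⇒ r = D₁/P + g = 5.3800/92.76 + 0.044 = 0.057999 + 0.044 = 0.101999

10.20%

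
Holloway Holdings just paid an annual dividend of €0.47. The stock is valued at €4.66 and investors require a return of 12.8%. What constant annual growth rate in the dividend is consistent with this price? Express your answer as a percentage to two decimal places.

P = D₀(1+g)/(r−g) ⇒ P(r−g) = D₀(1+g) ⇒ g(P+D₀) = P·r − D₀
g = (P·r − D₀)/(P + D₀) = (€4.66×0.128 − €0.47) / (€4.66 + €0.47) = 0.024655

2.47%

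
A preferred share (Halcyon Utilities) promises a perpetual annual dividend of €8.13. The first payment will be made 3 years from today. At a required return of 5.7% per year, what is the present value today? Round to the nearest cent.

€127.66

Value at end of year 2: C / r = €8.13 / 0.057 = €142.6316
Discount to today: PV = €142.6316 / (1 + 0.057)^2 = €142.6316 / 1.117249 = €127.66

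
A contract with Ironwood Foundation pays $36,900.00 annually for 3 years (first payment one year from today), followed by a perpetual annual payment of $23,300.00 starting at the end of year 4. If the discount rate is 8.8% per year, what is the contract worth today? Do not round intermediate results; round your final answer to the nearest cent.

PV of 3-year annuity: $36,900.00 × [1 − (1+0.088)^−3] / 0.088 = 93738.71477
Perpetuity value at year 3: $23,300.00 / 0.088 = 264772.72727
PV of perpetuity: 264772.72727 / (1+0.088)^3 = 205582.69871
Total PV = 93738.71477 + 205582.69871 = 299321.41348

$299321.41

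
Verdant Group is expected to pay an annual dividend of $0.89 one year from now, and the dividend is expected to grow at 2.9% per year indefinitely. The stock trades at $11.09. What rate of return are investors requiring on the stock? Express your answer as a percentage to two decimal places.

10.93%

P = D₁/(r − g) ⇒ r = D₁/P + g = $0.8900/$11.09 + 0.029 = 0.080252 + 0.029 = 0.109252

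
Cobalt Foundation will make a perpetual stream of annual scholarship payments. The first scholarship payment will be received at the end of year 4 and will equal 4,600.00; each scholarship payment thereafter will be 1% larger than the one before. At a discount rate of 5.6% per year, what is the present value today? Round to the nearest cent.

Value at end of year 3: C₁ / (r − g) = 4,600.00 / (0.056 − 0.01) = 100,000.0000
Discount to today: PV = 100,000.0000 / (1 + 0.056)^3 = 100,000.0000 / 1.177584 = 84,919.66

84919.66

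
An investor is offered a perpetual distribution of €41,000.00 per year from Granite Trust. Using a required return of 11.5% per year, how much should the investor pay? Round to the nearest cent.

€356521.74

Level perpetuity: PV = C / r = €41,000.00 / 0.115 = €356,521.74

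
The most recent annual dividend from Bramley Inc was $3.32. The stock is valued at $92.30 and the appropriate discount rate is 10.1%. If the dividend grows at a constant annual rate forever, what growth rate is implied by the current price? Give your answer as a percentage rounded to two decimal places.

6.28%

P = D₀(1+g)/(r−g) ⇒ P(r−g) = D₀(1+g) ⇒ g(P+D₀) = P·r − D₀
g = (P·r − D₀)/(P + D₀) = ($92.30×0.101 − $3.32) / ($92.30 + $3.32) = 0.062772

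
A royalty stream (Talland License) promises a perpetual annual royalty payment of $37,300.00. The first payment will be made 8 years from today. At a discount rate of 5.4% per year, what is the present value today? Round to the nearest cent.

$478003.19

Value at end of year 7: C / r = $37,300.00 / 0.054 = $690,740.7407
Discount to today: PV = $690,740.7407 / (1 + 0.054)^7 = $690,740.7407 / 1.445055 = $478,003.19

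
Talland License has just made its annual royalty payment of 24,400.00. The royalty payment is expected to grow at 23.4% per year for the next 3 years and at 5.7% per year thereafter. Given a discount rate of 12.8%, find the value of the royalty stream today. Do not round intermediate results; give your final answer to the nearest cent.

563420.73

D_1 = 30109.60000
D_2 = 37155.24640
D_3 = 45849.57406
Terminal value at year 3: TV = D_3×(1+g_2)/(r−g_2) = 48462.99978/0.071 = 682577.46167
P_0 = D_1/(1+r)^1 + D_2/(1+r)^2 + D_3/(1+r)^3 + TV/(1+r)^3
    = 26692.90780 + 29201.28389 + 31945.37617 + 475581.16354 = 563420.73140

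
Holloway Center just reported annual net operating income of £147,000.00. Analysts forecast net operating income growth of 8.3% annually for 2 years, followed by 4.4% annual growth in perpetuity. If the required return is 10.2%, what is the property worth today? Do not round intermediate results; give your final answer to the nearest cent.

D_1 = 159201.00000
D_2 = 172414.68300
Terminal value at year 2: TV = D_2×(1+g_2)/(r−g_2) = 180000.92905/0.058 = 3103464.29400
P_0 = D_1/(1+r)^1 + D_2/(1+r)^2 + TV/(1+r)^2
    = 144465.51724 + 141974.73246 + 2555545.18430 = 2841985.43401

£2841985.43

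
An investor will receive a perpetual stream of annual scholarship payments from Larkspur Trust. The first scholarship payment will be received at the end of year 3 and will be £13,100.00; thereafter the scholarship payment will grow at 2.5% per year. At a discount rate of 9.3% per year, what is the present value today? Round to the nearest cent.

£161258.29

Value at end of year 2: C₁ / (r − g) = £13,100.00 / (0.093 − 0.025) = £192,647.0588
Discount to today: PV = £192,647.0588 / (1 + 0.093)^2 = £192,647.0588 / 1.194649 = £161,258.29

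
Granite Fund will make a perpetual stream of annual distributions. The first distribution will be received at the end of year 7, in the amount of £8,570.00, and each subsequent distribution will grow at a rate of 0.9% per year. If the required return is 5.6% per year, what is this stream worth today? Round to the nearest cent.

£131492.04

Value at end of year 6: C₁ / (r − g) = £8,570.00 / (0.056 − 0.009) = £182,340.4255
Discount to today: PV = £182,340.4255 / (1 + 0.056)^6 = £182,340.4255 / 1.386703 = £131,492.04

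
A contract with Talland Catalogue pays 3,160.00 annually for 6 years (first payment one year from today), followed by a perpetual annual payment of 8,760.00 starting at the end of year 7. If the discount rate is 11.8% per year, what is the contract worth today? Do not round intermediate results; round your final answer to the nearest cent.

PV of 6-year annuity: 3,160.00 × [1 − (1+0.118)^−6] / 0.118 = 13065.97335
Perpetuity value at year 6: 8,760.00 / 0.118 = 74237.28814
PV of perpetuity: 74237.28814 / (1+0.118)^6 = 38016.42530
Total PV = 13065.97335 + 38016.42530 = 51082.39865

51082.40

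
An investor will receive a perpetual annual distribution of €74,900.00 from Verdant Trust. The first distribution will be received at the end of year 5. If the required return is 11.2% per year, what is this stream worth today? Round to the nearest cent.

€437365.62

Value at end of year 4: C / r = €74,900.00 / 0.112 = €668,750.0000
Discount to today: PV = €668,750.0000 / (1 + 0.112)^4 = €668,750.0000 / 1.529041 = €437,365.62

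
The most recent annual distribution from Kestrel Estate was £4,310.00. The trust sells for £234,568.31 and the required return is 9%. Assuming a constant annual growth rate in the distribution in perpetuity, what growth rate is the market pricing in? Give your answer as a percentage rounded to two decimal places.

7.03%

P = D₀(1+g)/(r−g) ⇒ P(r−g) = D₀(1+g) ⇒ g(P+D₀) = P·r − D₀
g = (P·r − D₀)/(P + D₀) = (£234,568.31×0.09 − £4,310.00) / (£234,568.31 + £4,310.00) = 0.070334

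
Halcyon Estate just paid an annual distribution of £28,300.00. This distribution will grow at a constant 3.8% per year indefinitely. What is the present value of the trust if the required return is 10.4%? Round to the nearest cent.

D₁ = D₀ × (1 + g) = £28,300.00 × 1.038 = £29,375.4000
Growing perpetuity: P = D₁ / (r − g) = £29,375.4000 / (0.104 − 0.038) = £445,081.82

£445081.82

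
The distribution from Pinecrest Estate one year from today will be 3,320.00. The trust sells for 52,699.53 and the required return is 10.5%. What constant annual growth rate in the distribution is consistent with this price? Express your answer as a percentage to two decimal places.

4.20%

P = D₁/(r−g) ⇒ g = r − D₁/P = 0.105 − 3,320.00/52,699.53 = 0.042001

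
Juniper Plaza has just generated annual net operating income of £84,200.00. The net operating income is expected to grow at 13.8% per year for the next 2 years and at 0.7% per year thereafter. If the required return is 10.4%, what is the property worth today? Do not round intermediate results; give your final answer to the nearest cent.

£1105046.37

D_1 = 95819.60000
D_2 = 109042.70480
Terminal value at year 2: TV = D_2×(1+g_2)/(r−g_2) = 109806.00373/0.097 = 1132020.65705
P_0 = D_1/(1+r)^1 + D_2/(1+r)^2 + TV/(1+r)^2
    = 86793.11594 + 89466.09234 + 928787.16480 = 1105046.37308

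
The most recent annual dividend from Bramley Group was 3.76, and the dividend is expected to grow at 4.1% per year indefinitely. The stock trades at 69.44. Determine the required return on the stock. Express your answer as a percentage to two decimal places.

D₁ = 3.76 × 1.041 = 3.9142
P = D₁/(r − g) ⇒ r = D₁/P + g = 3.9142/69.44 + 0.041 = 0.056368 + 0.041 = 0.097368

9.74%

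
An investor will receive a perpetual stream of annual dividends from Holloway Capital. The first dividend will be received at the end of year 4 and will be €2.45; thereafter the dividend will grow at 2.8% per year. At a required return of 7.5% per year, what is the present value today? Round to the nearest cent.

Value at end of year 3: C₁ / (r − g) = €2.45 / (0.075 − 0.028) = €52.1277
Discount to today: PV = €52.1277 / (1 + 0.075)^3 = €52.1277 / 1.242297 = €41.96

€41.96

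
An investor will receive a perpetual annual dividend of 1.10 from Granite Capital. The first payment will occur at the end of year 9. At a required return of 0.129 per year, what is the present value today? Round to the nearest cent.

3.23

Value at end of year 8: C / r = 1.10 / 0.129 = 8.5271
Discount to today: PV = 8.5271 / (1 + 0.129)^8 = 8.5271 / 2.639682 = 3.23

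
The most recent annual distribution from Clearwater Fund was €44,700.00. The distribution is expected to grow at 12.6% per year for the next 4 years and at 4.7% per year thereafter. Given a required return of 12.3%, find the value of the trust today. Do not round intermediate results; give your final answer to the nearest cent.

€802405.29

D_1 = 50332.20000
D_2 = 56674.05720
D_3 = 63814.98841
D_4 = 71855.67695
Terminal value at year 4: TV = D_4×(1+g_2)/(r−g_2) = 75232.89376/0.076 = 989906.49688
P_0 = D_1/(1+r)^1 + D_2/(1+r)^2 + D_3/(1+r)^3 + D_4/(1+r)^4 + TV/(1+r)^4
    = 44819.41229 + 44939.14358 + 45059.19472 + 45179.56656 + 622407.97622 = 802405.29337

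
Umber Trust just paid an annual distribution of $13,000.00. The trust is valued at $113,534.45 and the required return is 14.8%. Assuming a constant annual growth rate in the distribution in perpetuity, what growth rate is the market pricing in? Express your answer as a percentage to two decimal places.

3.01%

P = D₀(1+g)/(r−g) ⇒ P(r−g) = D₀(1+g) ⇒ g(P+D₀) = P·r − D₀
g = (P·r − D₀)/(P + D₀) = ($113,534.45×0.148 − $13,000.00) / ($113,534.45 + $13,000.00) = 0.030056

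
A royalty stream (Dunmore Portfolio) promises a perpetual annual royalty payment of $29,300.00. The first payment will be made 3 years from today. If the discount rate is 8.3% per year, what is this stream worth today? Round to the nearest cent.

Value at end of year 2: C / r = $29,300.00 / 0.083 = $353,012.0482
Discount to today: PV = $353,012.0482 / (1 + 0.083)^2 = $353,012.0482 / 1.172889 = $300,976.52

$300976.52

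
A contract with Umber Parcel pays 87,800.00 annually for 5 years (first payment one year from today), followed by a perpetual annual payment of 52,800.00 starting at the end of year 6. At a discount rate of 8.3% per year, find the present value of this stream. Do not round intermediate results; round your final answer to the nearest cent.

774791.42

PV of 5-year annuity: 87,800.00 × [1 − (1+0.083)^−5] / 0.083 = 347805.50803
Perpetuity value at year 5: 52,800.00 / 0.083 = 636144.57831
PV of perpetuity: 636144.57831 / (1+0.083)^5 = 426985.91289
Total PV = 347805.50803 + 426985.91289 = 774791.42092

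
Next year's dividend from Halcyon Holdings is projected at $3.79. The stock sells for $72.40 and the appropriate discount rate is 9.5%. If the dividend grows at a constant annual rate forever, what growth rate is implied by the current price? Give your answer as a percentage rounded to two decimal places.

P = D₁/(r−g) ⇒ g = r − D₁/P = 0.095 − $3.79/$72.40 = 0.042652

4.27%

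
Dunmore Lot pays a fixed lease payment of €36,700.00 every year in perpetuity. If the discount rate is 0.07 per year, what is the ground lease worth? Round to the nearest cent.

Level perpetuity: PV = C / r = €36,700.00 / 0.07 = €524,285.71

€524285.71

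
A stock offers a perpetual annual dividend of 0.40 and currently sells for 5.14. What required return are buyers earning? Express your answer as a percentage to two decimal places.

7.78%

P = C/r ⇒ r = C/P = 0.40/5.14 = 0.077821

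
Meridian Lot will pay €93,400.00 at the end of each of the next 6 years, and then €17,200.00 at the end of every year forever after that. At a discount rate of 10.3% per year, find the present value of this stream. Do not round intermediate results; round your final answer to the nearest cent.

PV of 6-year annuity: €93,400.00 × [1 − (1+0.103)^−6] / 0.103 = 403229.91086
Perpetuity value at year 6: €17,200.00 / 0.103 = 166990.29126
PV of perpetuity: 166990.29126 / (1+0.103)^6 = 92733.81945
Total PV = 403229.91086 + 92733.81945 = 495963.73032

€495963.73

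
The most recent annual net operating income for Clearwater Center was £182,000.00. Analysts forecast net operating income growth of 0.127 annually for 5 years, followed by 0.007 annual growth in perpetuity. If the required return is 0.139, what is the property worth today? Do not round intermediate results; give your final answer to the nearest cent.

D_1 = 205114.00000
D_2 = 231163.47800
D_3 = 260521.23971
D_4 = 293607.43715
D_5 = 330895.58167
Terminal value at year 5: TV = D_5×(1+g_2)/(r−g_2) = 333211.85074/0.132 = 2524332.20256
P_0 = D_1/(1+r)^1 + D_2/(1+r)^2 + D_3/(1+r)^3 + D_4/(1+r)^4 + D_5/(1+r)^5 + TV/(1+r)^5
    = 180082.52853 + 178185.25870 + 176307.97766 + 174450.47482 + 172612.54181 + 1316824.46670 = 2198463.24822

£2198463.25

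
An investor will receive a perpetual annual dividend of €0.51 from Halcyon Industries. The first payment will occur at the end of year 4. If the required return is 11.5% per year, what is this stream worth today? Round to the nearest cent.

€3.20

Value at end of year 3: C / r = €0.51 / 0.115 = €4.4348
Discount to today: PV = €4.4348 / (1 + 0.115)^3 = €4.4348 / 1.386196 = €3.20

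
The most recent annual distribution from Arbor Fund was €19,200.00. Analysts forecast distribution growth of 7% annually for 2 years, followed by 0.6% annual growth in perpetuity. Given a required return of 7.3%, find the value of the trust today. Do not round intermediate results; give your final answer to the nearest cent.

D_1 = 20544.00000
D_2 = 21982.08000
Terminal value at year 2: TV = D_2×(1+g_2)/(r−g_2) = 22113.97248/0.067 = 330059.29075
P_0 = D_1/(1+r)^1 + D_2/(1+r)^2 + TV/(1+r)^2
    = 19146.31873 + 19092.78755 + 286676.78027 = 324915.88655

€324915.89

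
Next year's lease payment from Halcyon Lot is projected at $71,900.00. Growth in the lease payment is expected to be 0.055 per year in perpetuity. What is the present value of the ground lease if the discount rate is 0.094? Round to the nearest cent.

$1843589.74

Growing perpetuity: P = D₁ / (r − g) = $71,900.0000 / (0.094 − 0.055) = $1,843,589.74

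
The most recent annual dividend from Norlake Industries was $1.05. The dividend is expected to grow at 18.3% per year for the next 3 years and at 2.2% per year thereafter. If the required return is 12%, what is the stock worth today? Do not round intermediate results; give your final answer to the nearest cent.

D_1 = 1.24215
D_2 = 1.46946
D_3 = 1.73838
Terminal value at year 3: TV = D_3×(1+g_2)/(r−g_2) = 1.77662/0.098 = 18.12877
P_0 = D_1/(1+r)^1 + D_2/(1+r)^2 + D_3/(1+r)^3 + TV/(1+r)^3
    = 1.10906 + 1.17145 + 1.23734 + 12.90370 = 16.42155

$16.42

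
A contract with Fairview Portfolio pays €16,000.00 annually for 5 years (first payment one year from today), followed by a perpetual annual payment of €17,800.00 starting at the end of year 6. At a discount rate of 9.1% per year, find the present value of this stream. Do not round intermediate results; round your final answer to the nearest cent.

€188621.15

PV of 5-year annuity: €16,000.00 × [1 − (1+0.091)^−5] / 0.091 = 62073.27690
Perpetuity value at year 5: €17,800.00 / 0.091 = 195604.39560
PV of perpetuity: 195604.39560 / (1+0.091)^5 = 126547.87506
Total PV = 62073.27690 + 126547.87506 = 188621.15195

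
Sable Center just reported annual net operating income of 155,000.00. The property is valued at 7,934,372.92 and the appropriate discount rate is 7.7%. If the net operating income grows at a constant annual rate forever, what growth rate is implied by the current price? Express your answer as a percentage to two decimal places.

5.64%

P = D₀(1+g)/(r−g) ⇒ P(r−g) = D₀(1+g) ⇒ g(P+D₀) = P·r − D₀
g = (P·r − D₀)/(P + D₀) = (7,934,372.92×0.077 − 155,000.00) / (7,934,372.92 + 155,000.00) = 0.056364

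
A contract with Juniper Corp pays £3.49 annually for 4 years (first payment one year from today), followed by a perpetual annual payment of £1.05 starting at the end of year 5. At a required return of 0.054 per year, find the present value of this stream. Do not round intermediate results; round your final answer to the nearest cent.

£28.02

PV of 4-year annuity: £3.49 × [1 − (1+0.054)^−4] / 0.054 = 12.26124
Perpetuity value at year 4: £1.05 / 0.054 = 19.44444
PV of perpetuity: 19.44444 / (1+0.054)^4 = 15.75553
Total PV = 12.26124 + 15.75553 = 28.01677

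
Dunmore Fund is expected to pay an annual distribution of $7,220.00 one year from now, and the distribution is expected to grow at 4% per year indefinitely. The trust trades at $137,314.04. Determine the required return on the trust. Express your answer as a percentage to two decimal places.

9.26%

P = D₁/(r − g) ⇒ r = D₁/P + g = $7,220.0000/$137,314.04 + 0.04 = 0.052580 + 0.04 = 0.092580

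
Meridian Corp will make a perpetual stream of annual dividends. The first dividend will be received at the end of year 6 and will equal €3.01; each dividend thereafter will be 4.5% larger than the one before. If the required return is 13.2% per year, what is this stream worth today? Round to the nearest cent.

€18.61

Value at end of year 5: C₁ / (r − g) = €3.01 / (0.132 − 0.045) = €34.5977
Discount to today: PV = €34.5977 / (1 + 0.132)^5 = €34.5977 / 1.858798 = €18.61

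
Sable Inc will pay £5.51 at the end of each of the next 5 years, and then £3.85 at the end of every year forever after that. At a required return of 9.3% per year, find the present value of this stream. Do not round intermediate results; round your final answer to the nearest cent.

PV of 5-year annuity: £5.51 × [1 − (1+0.093)^−5] / 0.093 = 21.26619
Perpetuity value at year 5: £3.85 / 0.093 = 41.39785
PV of perpetuity: 41.39785 / (1+0.093)^5 = 26.53854
Total PV = 21.26619 + 26.53854 = 47.80472

£47.80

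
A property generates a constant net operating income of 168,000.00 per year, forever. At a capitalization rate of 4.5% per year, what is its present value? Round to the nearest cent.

Level perpetuity: PV = C / r = 168,000.00 / 0.045 = 3,733,333.33

3733333.33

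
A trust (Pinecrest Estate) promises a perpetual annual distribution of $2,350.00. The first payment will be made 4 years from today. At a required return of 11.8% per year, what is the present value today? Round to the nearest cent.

Value at end of year 3: C / r = $2,350.00 / 0.118 = $19,915.2542
Discount to today: PV = $19,915.2542 / (1 + 0.118)^3 = $19,915.2542 / 1.397415 = $14,251.50

$14251.50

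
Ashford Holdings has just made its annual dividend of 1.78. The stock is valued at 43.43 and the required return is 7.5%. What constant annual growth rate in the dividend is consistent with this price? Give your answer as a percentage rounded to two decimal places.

3.27%

P = D₀(1+g)/(r−g) ⇒ P(r−g) = D₀(1+g) ⇒ g(P+D₀) = P·r − D₀
g = (P·r − D₀)/(P + D₀) = (43.43×0.075 − 1.78) / (43.43 + 1.78) = 0.032675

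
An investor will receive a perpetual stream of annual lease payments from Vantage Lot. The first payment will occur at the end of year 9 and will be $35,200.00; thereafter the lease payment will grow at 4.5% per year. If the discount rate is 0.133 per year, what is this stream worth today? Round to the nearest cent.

Value at end of year 8: C₁ / (r − g) = $35,200.00 / (0.133 − 0.045) = $400,000.0000
Discount to today: PV = $400,000.0000 / (1 + 0.133)^8 = $400,000.0000 / 2.715434 = $147,306.09

$147306.09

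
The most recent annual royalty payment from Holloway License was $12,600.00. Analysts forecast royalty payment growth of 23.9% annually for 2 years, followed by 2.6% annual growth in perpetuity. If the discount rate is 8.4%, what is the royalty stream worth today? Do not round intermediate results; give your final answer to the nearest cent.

D_1 = 15611.40000
D_2 = 19342.52460
Terminal value at year 2: TV = D_2×(1+g_2)/(r−g_2) = 19845.43024/0.058 = 342162.59034
P_0 = D_1/(1+r)^1 + D_2/(1+r)^2 + TV/(1+r)^2
    = 14401.66052 + 16460.93854 + 291188.32663 = 322050.92569

$322050.93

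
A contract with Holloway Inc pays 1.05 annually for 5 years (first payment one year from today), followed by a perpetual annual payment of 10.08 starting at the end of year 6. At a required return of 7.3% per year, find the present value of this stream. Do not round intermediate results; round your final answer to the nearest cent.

101.35

PV of 5-year annuity: 1.05 × [1 − (1+0.073)^−5] / 0.073 = 4.27085
Perpetuity value at year 5: 10.08 / 0.073 = 138.08219
PV of perpetuity: 138.08219 / (1+0.073)^5 = 97.08208
Total PV = 4.27085 + 97.08208 = 101.35292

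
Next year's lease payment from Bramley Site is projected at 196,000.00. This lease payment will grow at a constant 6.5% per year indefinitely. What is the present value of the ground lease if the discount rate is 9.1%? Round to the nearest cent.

Growing perpetuity: P = D₁ / (r − g) = 196,000.0000 / (0.091 − 0.065) = 7,538,461.54

7538461.54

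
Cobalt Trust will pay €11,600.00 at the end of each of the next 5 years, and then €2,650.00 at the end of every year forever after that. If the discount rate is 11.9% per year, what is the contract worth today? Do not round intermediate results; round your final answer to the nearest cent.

PV of 5-year annuity: €11,600.00 × [1 − (1+0.119)^−5] / 0.119 = 41919.20164
Perpetuity value at year 5: €2,650.00 / 0.119 = 22268.90756
PV of perpetuity: 22268.90756 / (1+0.119)^5 = 12692.53822
Total PV = 41919.20164 + 12692.53822 = 54611.73987

€54611.74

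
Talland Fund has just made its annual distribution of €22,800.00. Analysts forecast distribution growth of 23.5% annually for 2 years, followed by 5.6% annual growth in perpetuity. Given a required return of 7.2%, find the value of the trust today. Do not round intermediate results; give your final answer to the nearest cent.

D_1 = 28158.00000
D_2 = 34775.13000
Terminal value at year 2: TV = D_2×(1+g_2)/(r−g_2) = 36722.53728/0.016 = 2295158.58000
P_0 = D_1/(1+r)^1 + D_2/(1+r)^2 + TV/(1+r)^2
    = 26266.79104 + 30260.71543 + 1997207.21834 = 2053734.72481

€2053734.72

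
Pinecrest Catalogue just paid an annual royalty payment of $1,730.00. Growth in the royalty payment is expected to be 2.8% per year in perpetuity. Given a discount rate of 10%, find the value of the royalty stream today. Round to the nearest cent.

$24700.56

D₁ = D₀ × (1 + g) = $1,730.00 × 1.028 = $1,778.4400
Growing perpetuity: P = D₁ / (r − g) = $1,778.4400 / (0.1 − 0.028) = $24,700.56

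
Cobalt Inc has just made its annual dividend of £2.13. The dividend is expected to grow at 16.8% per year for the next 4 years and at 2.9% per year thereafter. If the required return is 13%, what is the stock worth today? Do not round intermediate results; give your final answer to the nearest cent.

D_1 = 2.48784
D_2 = 2.90580
D_3 = 3.39397
D_4 = 3.96416
Terminal value at year 4: TV = D_4×(1+g_2)/(r−g_2) = 4.07912/0.101 = 40.38731
P_0 = D_1/(1+r)^1 + D_2/(1+r)^2 + D_3/(1+r)^3 + D_4/(1+r)^4 + TV/(1+r)^4
    = 2.20163 + 2.27567 + 2.35219 + 2.43129 + 24.77030 = 34.03107

£34.03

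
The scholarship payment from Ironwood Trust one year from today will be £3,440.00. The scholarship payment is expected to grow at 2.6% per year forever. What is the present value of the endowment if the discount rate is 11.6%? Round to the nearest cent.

£38222.22

Growing perpetuity: P = D₁ / (r − g) = £3,440.0000 / (0.116 − 0.026) = £38,222.22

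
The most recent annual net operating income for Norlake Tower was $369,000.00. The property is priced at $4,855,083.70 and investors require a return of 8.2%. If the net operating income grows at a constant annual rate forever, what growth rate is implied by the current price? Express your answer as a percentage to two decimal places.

P = D₀(1+g)/(r−g) ⇒ P(r−g) = D₀(1+g) ⇒ g(P+D₀) = P·r − D₀
g = (P·r − D₀)/(P + D₀) = ($4,855,083.70×0.082 − $369,000.00) / ($4,855,083.70 + $369,000.00) = 0.005574

0.56%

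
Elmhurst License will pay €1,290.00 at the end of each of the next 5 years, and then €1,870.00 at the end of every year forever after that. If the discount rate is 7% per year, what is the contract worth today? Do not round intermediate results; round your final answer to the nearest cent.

PV of 5-year annuity: €1,290.00 × [1 − (1+0.07)^−5] / 0.07 = 5289.25469
Perpetuity value at year 5: €1,870.00 / 0.07 = 26714.28571
PV of perpetuity: 26714.28571 / (1+0.07)^5 = 19046.91651
Total PV = 5289.25469 + 19046.91651 = 24336.17120

€24336.17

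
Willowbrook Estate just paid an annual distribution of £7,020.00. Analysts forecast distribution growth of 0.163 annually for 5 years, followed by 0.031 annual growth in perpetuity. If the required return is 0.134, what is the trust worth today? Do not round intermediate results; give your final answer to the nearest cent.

D_1 = 8164.26000
D_2 = 9495.03438
D_3 = 11042.72498
D_4 = 12842.68916
D_5 = 14936.04749
Terminal value at year 5: TV = D_5×(1+g_2)/(r−g_2) = 15399.06496/0.103 = 149505.48506
P_0 = D_1/(1+r)^1 + D_2/(1+r)^2 + D_3/(1+r)^3 + D_4/(1+r)^4 + D_5/(1+r)^5 + TV/(1+r)^5
    = 7199.52381 + 7383.63862 + 7572.46183 + 7766.11385 + 7964.71817 + 79724.50906 = 117610.96533

£117610.97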